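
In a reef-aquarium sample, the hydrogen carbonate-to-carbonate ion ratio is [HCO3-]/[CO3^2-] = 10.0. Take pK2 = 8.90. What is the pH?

From K2 = [H⁺][CO3^2-]/[HCO3-]:  pH = pK2 − log₁₀([HCO3-]/[CO3^2-])
log₁₀(10.0) = +1.000
pH = 8.90 − (+1.000) = 7.90

pH = 7.90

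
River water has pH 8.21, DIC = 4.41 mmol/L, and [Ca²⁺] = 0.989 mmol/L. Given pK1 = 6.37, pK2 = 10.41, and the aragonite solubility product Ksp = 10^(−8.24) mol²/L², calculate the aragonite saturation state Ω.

α₂ = 1 / (1 + [H⁺]/K2 + [H⁺]²/(K1K2)) = 1 / (1 + 10^+2.20 + 10^+0.36)
   = 1 / (1 + 158.49 + 2.2909) = 1/161.78 = 0.006181
[CO3²⁻] = α₂ × DIC = 0.006181 × 4.41 = 0.02726 mmol/L
Ksp = 10^(−8.24) = 5.754×10^-9
Ω = [Ca²⁺][CO3²⁻]/Ksp = (0.989×10^-3)(2.726×10^-5) / 5.754×10^-9 = 4.68

Ω = 4.68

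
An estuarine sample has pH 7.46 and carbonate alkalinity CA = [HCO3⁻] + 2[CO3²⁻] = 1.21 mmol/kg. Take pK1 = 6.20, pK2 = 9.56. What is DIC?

CA = [HCO3⁻] + 2[CO3²⁻] = (α₁ + 2α₂)·DIC
At pH 7.46: [H⁺]/K1 = 10^-1.26 = 0.054954, K2/[H⁺] = 10^-2.10 = 0.0079433
α₁ = 1/(1 + 0.054954 + 0.0079433) = 1/1.0629 = 0.9408; α₂ = α₁·K2/[H⁺] = 0.007473
α₁ + 2α₂ = 0.9558
DIC = CA / (α₁ + 2α₂) = 1.21 / 0.9558 = 1.27 mmol/kg

DIC = 1.27 mmol/kg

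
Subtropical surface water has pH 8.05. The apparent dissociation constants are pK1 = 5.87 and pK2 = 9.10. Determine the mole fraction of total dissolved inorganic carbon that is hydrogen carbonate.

α₁ = 0.913

α₁ = 1 / (1 + [H⁺]/K1 + K2/[H⁺]) = 1 / (1 + 10^-2.18 + 10^-1.05)
   = 1 / (1 + 0.0066069 + 0.089125) = 1/1.0957 = 0.9126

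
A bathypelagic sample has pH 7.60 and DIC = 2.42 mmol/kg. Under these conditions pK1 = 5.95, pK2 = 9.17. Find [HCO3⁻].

[HCO3⁻] = 2.31 mmol/kg

α₁ = 1 / (1 + [H⁺]/K1 + K2/[H⁺]) = 1 / (1 + 10^-1.65 + 10^-1.57)
   = 1 / (1 + 0.022387 + 0.026915) = 1/1.0493 = 0.9530
[HCO3⁻] = α₁ × DIC = 0.9530 × 2.42 = 2.31 mmol/kg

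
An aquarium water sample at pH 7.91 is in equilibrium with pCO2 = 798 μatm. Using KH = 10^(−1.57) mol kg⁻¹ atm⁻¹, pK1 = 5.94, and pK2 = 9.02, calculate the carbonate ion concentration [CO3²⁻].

[CO3²⁻] = 0.156 mmol/kg

[CO2*] = KH · pCO2 = 10^(−1.57) × 798×10^-6 = 2.148×10^-5 mol/kg
α₀ = 1/(1 + K1/[H⁺] + K1K2/[H⁺]²) = 1/(1 + 10^+1.97 + 10^+0.86) = 0.009845
DIC = [CO2*]/α₀ = 2.148×10^-5 / 0.009845 = 2.182 mmol/kg
[CO3²⁻] = α₂·DIC; α₂ = 0.07132, so [CO3²⁻] = 0.07132 × 2.182 = 0.156 mmol/kg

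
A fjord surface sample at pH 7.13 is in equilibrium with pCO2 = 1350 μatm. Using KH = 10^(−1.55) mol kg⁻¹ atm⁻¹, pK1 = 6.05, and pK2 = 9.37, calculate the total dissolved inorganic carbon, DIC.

DIC = 0.498 mmol/kg

[CO2*] = KH · pCO2 = 10^(−1.55) × 1350×10^-6 = 3.805×10^-5 mol/kg
α₀ = 1/(1 + K1/[H⁺] + K1K2/[H⁺]²) = 1/(1 + 10^+1.08 + 10^-1.16) = 0.07638
DIC = [CO2*]/α₀ = 3.805×10^-5 / 0.07638 = 0.498 mmol/kg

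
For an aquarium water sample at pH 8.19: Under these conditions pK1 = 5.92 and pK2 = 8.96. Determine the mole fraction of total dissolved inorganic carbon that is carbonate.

α₂ = 1 / (1 + [H⁺]/K2 + [H⁺]²/(K1K2)) = 1 / (1 + 10^+0.77 + 10^-1.50)
   = 1 / (1 + 5.8884 + 0.031623) = 1/6.9201 = 0.1445

α₂ = 0.145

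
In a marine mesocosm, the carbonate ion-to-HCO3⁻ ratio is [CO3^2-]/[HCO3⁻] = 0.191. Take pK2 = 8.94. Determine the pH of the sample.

pH = 8.22

From K2 = [H⁺][CO3^2-]/[HCO3⁻]:  pH = pK2 + log₁₀([CO3^2-]/[HCO3⁻])
log₁₀(0.191) = -0.719
pH = 8.94 + (-0.719) = 8.22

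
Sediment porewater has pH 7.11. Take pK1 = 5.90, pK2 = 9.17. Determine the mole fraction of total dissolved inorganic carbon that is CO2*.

α₀ = 1 / (1 + K1/[H⁺] + K1K2/[H⁺]²) = 1 / (1 + 10^+1.21 + 10^-0.85)
   = 1 / (1 + 16.218 + 0.14125) = 1/17.359 = 0.05761

α₀ = 0.0576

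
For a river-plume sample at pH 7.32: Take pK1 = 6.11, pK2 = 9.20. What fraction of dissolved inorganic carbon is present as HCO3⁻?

α₁ = 1 / (1 + [H⁺]/K1 + K2/[H⁺]) = 1 / (1 + 10^-1.21 + 10^-1.88)
   = 1 / (1 + 0.061660 + 0.013183) = 1/1.0748 = 0.9304

α₁ = 0.930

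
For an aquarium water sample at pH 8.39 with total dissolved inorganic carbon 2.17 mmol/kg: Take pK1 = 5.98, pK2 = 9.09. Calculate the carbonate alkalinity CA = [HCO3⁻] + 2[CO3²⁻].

CA = 2.52 mmol/kg

CA = [HCO3⁻] + 2[CO3²⁻] = (α₁ + 2α₂)·DIC
At pH 8.39: [H⁺]/K1 = 10^-2.41 = 0.0038905, K2/[H⁺] = 10^-0.70 = 0.19953
α₁ = 1/(1 + 0.0038905 + 0.19953) = 1/1.2034 = 0.8310; α₂ = α₁·K2/[H⁺] = 0.1658
α₁ + 2α₂ = 1.1626
CA = 1.1626 × 2.17 = 2.52 mmol/kg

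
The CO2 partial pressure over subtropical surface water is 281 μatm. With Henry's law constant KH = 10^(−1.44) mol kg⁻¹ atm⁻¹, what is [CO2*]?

[CO2*] = 10.2 μmol/kg

KH = 10^(−1.44) = 3.631×10^-2 mol kg⁻¹ atm⁻¹
[CO2*] = KH · pCO2 = 3.631×10^-2 × 281×10^-6 atm = 1.02×10^-5 mol/kg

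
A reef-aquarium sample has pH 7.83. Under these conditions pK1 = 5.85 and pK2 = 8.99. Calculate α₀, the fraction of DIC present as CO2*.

α₀ = 1 / (1 + K1/[H⁺] + K1K2/[H⁺]²) = 1 / (1 + 10^+1.98 + 10^+0.82)
   = 1 / (1 + 95.499 + 6.6069) = 1/103.11 = 0.009699

α₀ = 0.00970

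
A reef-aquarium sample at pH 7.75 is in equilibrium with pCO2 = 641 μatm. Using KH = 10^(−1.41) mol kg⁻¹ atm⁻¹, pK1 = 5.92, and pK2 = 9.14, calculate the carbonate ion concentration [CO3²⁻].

[CO3²⁻] = 0.0687 mmol/kg

[CO2*] = KH · pCO2 = 10^(−1.41) × 641×10^-6 = 2.494×10^-5 mol/kg
α₀ = 1/(1 + K1/[H⁺] + K1K2/[H⁺]²) = 1/(1 + 10^+1.83 + 10^+0.44) = 0.01401
DIC = [CO2*]/α₀ = 2.494×10^-5 / 0.01401 = 1.780 mmol/kg
[CO3²⁻] = α₂·DIC; α₂ = 0.03859, so [CO3²⁻] = 0.03859 × 1.780 = 0.0687 mmol/kg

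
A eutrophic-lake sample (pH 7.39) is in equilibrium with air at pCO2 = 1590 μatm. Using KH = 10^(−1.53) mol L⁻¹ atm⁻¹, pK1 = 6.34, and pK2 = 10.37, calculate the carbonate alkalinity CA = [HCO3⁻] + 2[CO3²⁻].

[CO2*] = KH · pCO2 = 10^(−1.53) × 1590×10^-6 = 4.692×10^-5 mol/L
α₀ = 1/(1 + K1/[H⁺] + K1K2/[H⁺]²) = 1/(1 + 10^+1.05 + 10^-1.93) = 0.08175
DIC = [CO2*]/α₀ = 4.692×10^-5 / 0.08175 = 0.5740 mmol/L
CA = (α₁ + 2α₂)·DIC = (0.9173 + 2×0.0009605) × 0.5740 = 0.528 mmol/L

CA = 0.528 mmol/L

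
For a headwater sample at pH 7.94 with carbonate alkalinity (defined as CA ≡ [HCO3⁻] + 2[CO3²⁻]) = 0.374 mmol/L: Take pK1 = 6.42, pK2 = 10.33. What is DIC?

CA = [HCO3⁻] + 2[CO3²⁻] = (α₁ + 2α₂)·DIC
At pH 7.94: [H⁺]/K1 = 10^-1.52 = 0.030200, K2/[H⁺] = 10^-2.39 = 0.0040738
α₁ = 1/(1 + 0.030200 + 0.0040738) = 1/1.0343 = 0.9669; α₂ = α₁·K2/[H⁺] = 0.003939
α₁ + 2α₂ = 0.9747
DIC = CA / (α₁ + 2α₂) = 0.374 / 0.9747 = 0.384 mmol/L

DIC = 0.384 mmol/L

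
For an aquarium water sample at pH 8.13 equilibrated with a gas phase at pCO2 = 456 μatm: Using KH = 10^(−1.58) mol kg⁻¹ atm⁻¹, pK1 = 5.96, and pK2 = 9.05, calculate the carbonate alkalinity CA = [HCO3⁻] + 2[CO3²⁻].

CA = 2.20 mmol/kg

[CO2*] = KH · pCO2 = 10^(−1.58) × 456×10^-6 = 1.199×10^-5 mol/kg
α₀ = 1/(1 + K1/[H⁺] + K1K2/[H⁺]²) = 1/(1 + 10^+2.17 + 10^+1.25) = 0.005999
DIC = [CO2*]/α₀ = 1.199×10^-5 / 0.005999 = 1.999 mmol/kg
CA = (α₁ + 2α₂)·DIC = (0.8873 + 2×0.1067) × 1.999 = 2.20 mmol/kg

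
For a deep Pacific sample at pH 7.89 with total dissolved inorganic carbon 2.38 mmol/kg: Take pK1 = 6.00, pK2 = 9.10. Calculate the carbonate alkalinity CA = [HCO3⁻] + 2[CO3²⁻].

CA = [HCO3⁻] + 2[CO3²⁻] = (α₁ + 2α₂)·DIC
At pH 7.89: [H⁺]/K1 = 10^-1.89 = 0.012882, K2/[H⁺] = 10^-1.21 = 0.061660
α₁ = 1/(1 + 0.012882 + 0.061660) = 1/1.0745 = 0.9306; α₂ = α₁·K2/[H⁺] = 0.05738
α₁ + 2α₂ = 1.0454
CA = 1.0454 × 2.38 = 2.49 mmol/kg

CA = 2.49 mmol/kg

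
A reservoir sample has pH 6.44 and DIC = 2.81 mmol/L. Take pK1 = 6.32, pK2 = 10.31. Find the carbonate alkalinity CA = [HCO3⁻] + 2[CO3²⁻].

CA = [HCO3⁻] + 2[CO3²⁻] = (α₁ + 2α₂)·DIC
At pH 6.44: [H⁺]/K1 = 10^-0.12 = 0.75858, K2/[H⁺] = 10^-3.87 = 0.00013490
α₁ = 1/(1 + 0.75858 + 0.00013490) = 1/1.7587 = 0.5686; α₂ = α₁·K2/[H⁺] = 7.670×10^-5
α₁ + 2α₂ = 0.5688
CA = 0.5688 × 2.81 = 1.60 mmol/L

CA = 1.60 mmol/L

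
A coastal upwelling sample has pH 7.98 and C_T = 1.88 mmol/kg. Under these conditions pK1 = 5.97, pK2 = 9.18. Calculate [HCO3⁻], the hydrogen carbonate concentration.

α₁ = 1 / (1 + [H⁺]/K1 + K2/[H⁺]) = 1 / (1 + 10^-2.01 + 10^-1.20)
   = 1 / (1 + 0.0097724 + 0.063096) = 1/1.0729 = 0.9321
[HCO3⁻] = α₁ × DIC = 0.9321 × 1.88 = 1.75 mmol/kg

[HCO3⁻] = 1.75 mmol/kg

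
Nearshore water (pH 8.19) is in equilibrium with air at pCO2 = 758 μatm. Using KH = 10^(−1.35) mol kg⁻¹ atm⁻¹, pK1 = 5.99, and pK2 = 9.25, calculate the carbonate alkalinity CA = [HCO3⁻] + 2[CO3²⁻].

[CO2*] = KH · pCO2 = 10^(−1.35) × 758×10^-6 = 3.386×10^-5 mol/kg
α₀ = 1/(1 + K1/[H⁺] + K1K2/[H⁺]²) = 1/(1 + 10^+2.20 + 10^+1.14) = 0.005771
DIC = [CO2*]/α₀ = 3.386×10^-5 / 0.005771 = 5.867 mmol/kg
CA = (α₁ + 2α₂)·DIC = (0.9146 + 2×0.07966) × 5.867 = 6.30 mmol/kg

CA = 6.30 mmol/kg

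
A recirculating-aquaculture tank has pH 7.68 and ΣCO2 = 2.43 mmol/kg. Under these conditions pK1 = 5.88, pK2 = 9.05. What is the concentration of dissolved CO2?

α₀ = 1 / (1 + K1/[H⁺] + K1K2/[H⁺]²) = 1 / (1 + 10^+1.80 + 10^+0.43)
   = 1 / (1 + 63.096 + 2.6915) = 1/66.787 = 0.01497
[CO2*] = α₀ × DIC = 0.01497 × 2.43 = 0.0364 mmol/kg

[CO2*] = 0.0364 mmol/kg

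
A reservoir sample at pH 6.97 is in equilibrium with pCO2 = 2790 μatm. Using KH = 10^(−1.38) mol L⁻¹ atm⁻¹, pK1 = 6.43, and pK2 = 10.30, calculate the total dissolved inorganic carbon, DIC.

DIC = 0.520 mmol/L

[CO2*] = KH · pCO2 = 10^(−1.38) × 2790×10^-6 = 1.163×10^-4 mol/L
α₀ = 1/(1 + K1/[H⁺] + K1K2/[H⁺]²) = 1/(1 + 10^+0.54 + 10^-2.79) = 0.2238
DIC = [CO2*]/α₀ = 1.163×10^-4 / 0.2238 = 0.520 mmol/L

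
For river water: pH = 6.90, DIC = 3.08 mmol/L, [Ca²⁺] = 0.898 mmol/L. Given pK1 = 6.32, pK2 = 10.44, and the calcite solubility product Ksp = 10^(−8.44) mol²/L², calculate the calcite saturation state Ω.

Ω = 0.174

α₂ = 1 / (1 + [H⁺]/K2 + [H⁺]²/(K1K2)) = 1 / (1 + 10^+3.54 + 10^+2.96)
   = 1 / (1 + 3467.4 + 912.01) = 1/4380.4 = 0.0002283
[CO3²⁻] = α₂ × DIC = 0.0002283 × 3.08 = 0.0007031 mmol/L = 0.7031 μmol/L
Ksp = 10^(−8.44) = 3.631×10^-9
Ω = [Ca²⁺][CO3²⁻]/Ksp = (0.898×10^-3)(7.031×10^-7) / 3.631×10^-9 = 0.174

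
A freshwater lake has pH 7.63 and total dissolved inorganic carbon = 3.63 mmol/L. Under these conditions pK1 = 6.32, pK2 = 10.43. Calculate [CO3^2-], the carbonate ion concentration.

[CO3²⁻] = 5.48 μmol/L

α₂ = 1 / (1 + [H⁺]/K2 + [H⁺]²/(K1K2)) = 1 / (1 + 10^+2.80 + 10^+1.49)
   = 1 / (1 + 630.96 + 30.903) = 1/662.86 = 0.001509
[CO3²⁻] = α₂ × DIC = 0.001509 × 3.63 = 0.00548 mmol/L = 5.48 μmol/L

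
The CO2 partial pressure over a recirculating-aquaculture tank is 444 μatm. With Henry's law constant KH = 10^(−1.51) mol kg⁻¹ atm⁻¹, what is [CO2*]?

[CO2*] = 13.7 μmol/kg

KH = 10^(−1.51) = 3.090×10^-2 mol kg⁻¹ atm⁻¹
[CO2*] = KH · pCO2 = 3.090×10^-2 × 444×10^-6 atm = 1.37×10^-5 mol/kg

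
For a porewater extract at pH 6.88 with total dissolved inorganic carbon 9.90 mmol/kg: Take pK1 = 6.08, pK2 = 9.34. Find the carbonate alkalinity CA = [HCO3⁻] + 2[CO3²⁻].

CA = 8.58 mmol/kg

CA = [HCO3⁻] + 2[CO3²⁻] = (α₁ + 2α₂)·DIC
At pH 6.88: [H⁺]/K1 = 10^-0.80 = 0.15849, K2/[H⁺] = 10^-2.46 = 0.0034674
α₁ = 1/(1 + 0.15849 + 0.0034674) = 1/1.1620 = 0.8606; α₂ = α₁·K2/[H⁺] = 0.002984
α₁ + 2α₂ = 0.8666
CA = 0.8666 × 9.90 = 8.58 mmol/kg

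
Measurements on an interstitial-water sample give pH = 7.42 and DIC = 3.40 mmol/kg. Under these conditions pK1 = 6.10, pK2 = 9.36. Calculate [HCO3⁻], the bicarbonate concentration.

α₁ = 1 / (1 + [H⁺]/K1 + K2/[H⁺]) = 1 / (1 + 10^-1.32 + 10^-1.94)
   = 1 / (1 + 0.047863 + 0.011482) = 1/1.0593 = 0.9440
[HCO3⁻] = α₁ × DIC = 0.9440 × 3.40 = 3.21 mmol/kg

[HCO3⁻] = 3.21 mmol/kg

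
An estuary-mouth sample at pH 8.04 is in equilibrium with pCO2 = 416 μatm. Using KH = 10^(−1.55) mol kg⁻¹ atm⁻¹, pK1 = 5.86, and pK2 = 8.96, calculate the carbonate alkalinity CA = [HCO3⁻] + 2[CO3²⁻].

[CO2*] = KH · pCO2 = 10^(−1.55) × 416×10^-6 = 1.172×10^-5 mol/kg
α₀ = 1/(1 + K1/[H⁺] + K1K2/[H⁺]²) = 1/(1 + 10^+2.18 + 10^+1.26) = 0.005863
DIC = [CO2*]/α₀ = 1.172×10^-5 / 0.005863 = 2.000 mmol/kg
CA = (α₁ + 2α₂)·DIC = (0.8874 + 2×0.1067) × 2.000 = 2.20 mmol/kg

CA = 2.20 mmol/kg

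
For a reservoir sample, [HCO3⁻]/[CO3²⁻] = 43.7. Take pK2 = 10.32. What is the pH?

From K2 = [H⁺][CO3²⁻]/[HCO3⁻]:  pH = pK2 − log₁₀([HCO3⁻]/[CO3²⁻])
log₁₀(43.7) = +1.640
pH = 10.32 − (+1.640) = 8.68

pH = 8.68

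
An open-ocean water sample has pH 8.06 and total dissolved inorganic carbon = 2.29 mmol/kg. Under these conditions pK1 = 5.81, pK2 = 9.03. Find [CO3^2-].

α₂ = 1 / (1 + [H⁺]/K2 + [H⁺]²/(K1K2)) = 1 / (1 + 10^+0.97 + 10^-1.28)
   = 1 / (1 + 9.3325 + 0.052481) = 1/10.385 = 0.09629
[CO3²⁻] = α₂ × DIC = 0.09629 × 2.29 = 0.221 mmol/kg

[CO3²⁻] = 0.221 mmol/kg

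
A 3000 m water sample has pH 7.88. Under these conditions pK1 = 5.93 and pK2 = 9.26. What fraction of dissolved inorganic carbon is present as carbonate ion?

α₂ = 1 / (1 + [H⁺]/K2 + [H⁺]²/(K1K2)) = 1 / (1 + 10^+1.38 + 10^-0.57)
   = 1 / (1 + 23.988 + 0.26915) = 1/25.257 = 0.03959

α₂ = 0.0396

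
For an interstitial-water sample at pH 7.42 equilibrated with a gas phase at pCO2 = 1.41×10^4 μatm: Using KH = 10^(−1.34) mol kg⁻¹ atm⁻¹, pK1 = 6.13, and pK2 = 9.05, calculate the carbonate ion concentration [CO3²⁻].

[CO2*] = KH · pCO2 = 10^(−1.34) × 1.41×10^4×10^-6 = 6.445×10^-4 mol/kg
α₀ = 1/(1 + K1/[H⁺] + K1K2/[H⁺]²) = 1/(1 + 10^+1.29 + 10^-0.34) = 0.04772
DIC = [CO2*]/α₀ = 6.445×10^-4 / 0.04772 = 13.51 mmol/kg
[CO3²⁻] = α₂·DIC; α₂ = 0.02181, so [CO3²⁻] = 0.02181 × 13.51 = 0.295 mmol/kg

[CO3²⁻] = 0.295 mmol/kg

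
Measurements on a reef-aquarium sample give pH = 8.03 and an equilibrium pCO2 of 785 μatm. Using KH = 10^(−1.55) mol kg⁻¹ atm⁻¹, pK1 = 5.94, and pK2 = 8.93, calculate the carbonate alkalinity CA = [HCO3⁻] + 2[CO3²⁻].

[CO2*] = KH · pCO2 = 10^(−1.55) × 785×10^-6 = 2.212×10^-5 mol/kg
α₀ = 1/(1 + K1/[H⁺] + K1K2/[H⁺]²) = 1/(1 + 10^+2.09 + 10^+1.19) = 0.007168
DIC = [CO2*]/α₀ = 2.212×10^-5 / 0.007168 = 3.087 mmol/kg
CA = (α₁ + 2α₂)·DIC = (0.8818 + 2×0.1110) × 3.087 = 3.41 mmol/kg

CA = 3.41 mmol/kg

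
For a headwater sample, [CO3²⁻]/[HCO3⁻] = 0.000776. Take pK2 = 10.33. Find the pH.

pH = 7.22

From K2 = [H⁺][CO3²⁻]/[HCO3⁻]:  pH = pK2 + log₁₀([CO3²⁻]/[HCO3⁻])
log₁₀(0.000776) = -3.110
pH = 10.33 + (-3.110) = 7.22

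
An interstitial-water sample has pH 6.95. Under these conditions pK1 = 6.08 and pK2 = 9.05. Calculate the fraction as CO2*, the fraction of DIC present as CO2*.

α₀ = 0.118

α₀ = 1 / (1 + K1/[H⁺] + K1K2/[H⁺]²) = 1 / (1 + 10^+0.87 + 10^-1.23)
   = 1 / (1 + 7.4131 + 0.058884) = 1/8.4720 = 0.1180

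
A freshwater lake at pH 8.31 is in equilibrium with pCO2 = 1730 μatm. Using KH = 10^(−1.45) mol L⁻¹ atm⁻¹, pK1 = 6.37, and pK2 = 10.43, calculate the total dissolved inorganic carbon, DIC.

[CO2*] = KH · pCO2 = 10^(−1.45) × 1730×10^-6 = 6.138×10^-5 mol/L
α₀ = 1/(1 + K1/[H⁺] + K1K2/[H⁺]²) = 1/(1 + 10^+1.94 + 10^-0.18) = 0.01127
DIC = [CO2*]/α₀ = 6.138×10^-5 / 0.01127 = 5.45 mmol/L

DIC = 5.45 mmol/L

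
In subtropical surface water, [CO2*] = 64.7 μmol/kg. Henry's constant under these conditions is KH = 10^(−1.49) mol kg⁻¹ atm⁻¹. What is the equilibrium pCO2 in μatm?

KH = 10^(−1.49) = 3.236×10^-2 mol kg⁻¹ atm⁻¹
pCO2 = [CO2*]/KH = 64.7×10^-6 / 3.236×10^-2 = 2.00×10^-3 atm = 2000 μatm

pCO2 = 2000 μatm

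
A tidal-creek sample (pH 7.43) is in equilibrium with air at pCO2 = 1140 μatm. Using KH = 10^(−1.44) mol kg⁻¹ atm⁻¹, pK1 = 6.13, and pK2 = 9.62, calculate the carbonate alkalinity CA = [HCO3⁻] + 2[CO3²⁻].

[CO2*] = KH · pCO2 = 10^(−1.44) × 1140×10^-6 = 4.139×10^-5 mol/kg
α₀ = 1/(1 + K1/[H⁺] + K1K2/[H⁺]²) = 1/(1 + 10^+1.30 + 10^-0.89) = 0.04744
DIC = [CO2*]/α₀ = 4.139×10^-5 / 0.04744 = 0.8726 mmol/kg
CA = (α₁ + 2α₂)·DIC = (0.9465 + 2×0.006111) × 0.8726 = 0.837 mmol/kg

CA = 0.837 mmol/kg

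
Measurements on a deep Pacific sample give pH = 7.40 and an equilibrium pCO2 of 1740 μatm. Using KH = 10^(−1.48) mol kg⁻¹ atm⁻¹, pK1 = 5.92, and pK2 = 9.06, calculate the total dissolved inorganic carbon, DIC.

[CO2*] = KH · pCO2 = 10^(−1.48) × 1740×10^-6 = 5.762×10^-5 mol/kg
α₀ = 1/(1 + K1/[H⁺] + K1K2/[H⁺]²) = 1/(1 + 10^+1.48 + 10^-0.18) = 0.03139
DIC = [CO2*]/α₀ = 5.762×10^-5 / 0.03139 = 1.84 mmol/kg

DIC = 1.84 mmol/kg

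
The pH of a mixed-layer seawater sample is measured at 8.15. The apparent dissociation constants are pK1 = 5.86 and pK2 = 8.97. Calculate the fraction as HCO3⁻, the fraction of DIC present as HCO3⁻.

α₁ = 1 / (1 + [H⁺]/K1 + K2/[H⁺]) = 1 / (1 + 10^-2.29 + 10^-0.82)
   = 1 / (1 + 0.0051286 + 0.15136) = 1/1.1565 = 0.8647

α₁ = 0.865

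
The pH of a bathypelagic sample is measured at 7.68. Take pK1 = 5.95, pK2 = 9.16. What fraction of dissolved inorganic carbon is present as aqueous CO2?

α₀ = 1 / (1 + K1/[H⁺] + K1K2/[H⁺]²) = 1 / (1 + 10^+1.73 + 10^+0.25)
   = 1 / (1 + 53.703 + 1.7783) = 1/56.481 = 0.01770

α₀ = 0.0177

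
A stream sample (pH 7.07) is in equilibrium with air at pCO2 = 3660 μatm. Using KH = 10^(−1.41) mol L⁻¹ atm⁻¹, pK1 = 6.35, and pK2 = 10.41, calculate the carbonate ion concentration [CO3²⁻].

[CO2*] = KH · pCO2 = 10^(−1.41) × 3660×10^-6 = 1.424×10^-4 mol/L
α₀ = 1/(1 + K1/[H⁺] + K1K2/[H⁺]²) = 1/(1 + 10^+0.72 + 10^-2.62) = 0.1600
DIC = [CO2*]/α₀ = 1.424×10^-4 / 0.1600 = 0.8900 mmol/L
[CO3²⁻] = α₂·DIC; α₂ = 0.0003838, so [CO3²⁻] = 0.0003838 × 0.8900 = 0.000342 mmol/L = 0.342 μmol/L

[CO3²⁻] = 0.342 μmol/L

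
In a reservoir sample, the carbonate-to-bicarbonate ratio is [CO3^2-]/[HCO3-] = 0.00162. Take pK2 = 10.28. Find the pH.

From K2 = [H⁺][CO3^2-]/[HCO3-]:  pH = pK2 + log₁₀([CO3^2-]/[HCO3-])
log₁₀(0.00162) = -2.790
pH = 10.28 + (-2.790) = 7.49

pH = 7.49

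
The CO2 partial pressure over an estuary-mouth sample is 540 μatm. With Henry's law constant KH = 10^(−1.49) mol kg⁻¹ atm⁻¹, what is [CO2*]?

[CO2*] = 17.5 μmol/kg

KH = 10^(−1.49) = 3.236×10^-2 mol kg⁻¹ atm⁻¹
[CO2*] = KH · pCO2 = 3.236×10^-2 × 540×10^-6 atm = 1.75×10^-5 mol/kg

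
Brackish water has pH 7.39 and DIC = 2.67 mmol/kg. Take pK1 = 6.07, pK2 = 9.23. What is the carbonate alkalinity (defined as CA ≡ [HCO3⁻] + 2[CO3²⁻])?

CA = 2.59 mmol/kg

CA = [HCO3⁻] + 2[CO3²⁻] = (α₁ + 2α₂)·DIC
At pH 7.39: [H⁺]/K1 = 10^-1.32 = 0.047863, K2/[H⁺] = 10^-1.84 = 0.014454
α₁ = 1/(1 + 0.047863 + 0.014454) = 1/1.0623 = 0.9413; α₂ = α₁·K2/[H⁺] = 0.01361
α₁ + 2α₂ = 0.9686
CA = 0.9686 × 2.67 = 2.59 mmol/kg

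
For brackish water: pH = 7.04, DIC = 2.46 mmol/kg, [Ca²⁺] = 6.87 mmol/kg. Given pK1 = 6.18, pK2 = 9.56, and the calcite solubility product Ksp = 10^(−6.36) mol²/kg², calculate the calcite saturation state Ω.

Ω = 0.102

α₂ = 1 / (1 + [H⁺]/K2 + [H⁺]²/(K1K2)) = 1 / (1 + 10^+2.52 + 10^+1.66)
   = 1 / (1 + 331.13 + 45.709) = 1/377.84 = 0.002647
[CO3²⁻] = α₂ × DIC = 0.002647 × 2.46 = 0.006511 mmol/kg = 6.511 μmol/kg
Ksp = 10^(−6.36) = 4.365×10^-7
Ω = [Ca²⁺][CO3²⁻]/Ksp = (6.87×10^-3)(6.511×10^-6) / 4.365×10^-7 = 0.102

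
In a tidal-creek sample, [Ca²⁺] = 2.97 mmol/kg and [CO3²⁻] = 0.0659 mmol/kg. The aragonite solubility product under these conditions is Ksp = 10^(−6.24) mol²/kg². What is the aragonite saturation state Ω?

Ksp = 10^(−6.24) = 5.754×10^-7
Ω = [Ca²⁺][CO3²⁻]/Ksp = (2.97×10^-3)(0.0659×10^-3) / 5.754×10^-7 = 0.340

Ω = 0.340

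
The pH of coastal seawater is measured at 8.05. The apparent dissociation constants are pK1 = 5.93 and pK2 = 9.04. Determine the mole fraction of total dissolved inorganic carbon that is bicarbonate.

α₁ = 1 / (1 + [H⁺]/K1 + K2/[H⁺]) = 1 / (1 + 10^-2.12 + 10^-0.99)
   = 1 / (1 + 0.0075858 + 0.10233) = 1/1.1099 = 0.9010

α₁ = 0.901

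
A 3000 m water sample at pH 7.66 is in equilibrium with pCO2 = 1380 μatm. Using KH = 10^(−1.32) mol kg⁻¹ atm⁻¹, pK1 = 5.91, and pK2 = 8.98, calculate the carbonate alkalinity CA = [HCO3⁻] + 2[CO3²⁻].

CA = 4.07 mmol/kg

[CO2*] = KH · pCO2 = 10^(−1.32) × 1380×10^-6 = 6.605×10^-5 mol/kg
α₀ = 1/(1 + K1/[H⁺] + K1K2/[H⁺]²) = 1/(1 + 10^+1.75 + 10^+0.43) = 0.01669
DIC = [CO2*]/α₀ = 6.605×10^-5 / 0.01669 = 3.958 mmol/kg
CA = (α₁ + 2α₂)·DIC = (0.9384 + 2×0.04491) × 3.958 = 4.07 mmol/kg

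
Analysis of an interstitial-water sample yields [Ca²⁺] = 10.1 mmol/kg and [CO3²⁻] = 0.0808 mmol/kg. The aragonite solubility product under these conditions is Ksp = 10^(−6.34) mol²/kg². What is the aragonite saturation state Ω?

Ω = 1.79

Ksp = 10^(−6.34) = 4.571×10^-7
Ω = [Ca²⁺][CO3²⁻]/Ksp = (10.1×10^-3)(0.0808×10^-3) / 4.571×10^-7 = 1.79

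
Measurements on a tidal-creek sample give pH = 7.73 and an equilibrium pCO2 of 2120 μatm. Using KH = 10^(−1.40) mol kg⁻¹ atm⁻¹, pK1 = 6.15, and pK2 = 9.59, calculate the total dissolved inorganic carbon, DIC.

DIC = 3.34 mmol/kg

[CO2*] = KH · pCO2 = 10^(−1.40) × 2120×10^-6 = 8.440×10^-5 mol/kg
α₀ = 1/(1 + K1/[H⁺] + K1K2/[H⁺]²) = 1/(1 + 10^+1.58 + 10^-0.28) = 0.02529
DIC = [CO2*]/α₀ = 8.440×10^-5 / 0.02529 = 3.34 mmol/kg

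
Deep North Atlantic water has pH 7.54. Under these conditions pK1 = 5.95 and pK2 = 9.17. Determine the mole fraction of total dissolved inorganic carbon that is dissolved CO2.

α₀ = 0.0245

α₀ = 1 / (1 + K1/[H⁺] + K1K2/[H⁺]²) = 1 / (1 + 10^+1.59 + 10^-0.04)
   = 1 / (1 + 38.905 + 0.91201) = 1/40.817 = 0.02450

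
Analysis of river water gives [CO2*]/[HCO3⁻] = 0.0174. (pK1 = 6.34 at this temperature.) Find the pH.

pH = 8.10

From K1 = [H⁺][HCO3⁻]/[CO2*]:  pH = pK1 − log₁₀([CO2*]/[HCO3⁻])
log₁₀(0.0174) = -1.759
pH = 6.34 − (-1.759) = 8.10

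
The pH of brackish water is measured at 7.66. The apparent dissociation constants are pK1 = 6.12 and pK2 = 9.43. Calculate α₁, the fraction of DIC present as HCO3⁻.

α₁ = 1 / (1 + [H⁺]/K1 + K2/[H⁺]) = 1 / (1 + 10^-1.54 + 10^-1.77)
   = 1 / (1 + 0.028840 + 0.016982) = 1/1.0458 = 0.9562

α₁ = 0.956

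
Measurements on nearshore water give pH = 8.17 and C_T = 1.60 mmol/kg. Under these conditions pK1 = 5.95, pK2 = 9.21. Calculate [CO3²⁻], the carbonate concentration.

α₂ = 1 / (1 + [H⁺]/K2 + [H⁺]²/(K1K2)) = 1 / (1 + 10^+1.04 + 10^-1.18)
   = 1 / (1 + 10.965 + 0.066069) = 1/12.031 = 0.08312
[CO3²⁻] = α₂ × DIC = 0.08312 × 1.60 = 0.133 mmol/kg

[CO3²⁻] = 0.133 mmol/kg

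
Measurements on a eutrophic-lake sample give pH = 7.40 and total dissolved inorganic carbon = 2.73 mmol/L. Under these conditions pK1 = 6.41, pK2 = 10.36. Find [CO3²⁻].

α₂ = 1 / (1 + [H⁺]/K2 + [H⁺]²/(K1K2)) = 1 / (1 + 10^+2.96 + 10^+1.97)
   = 1 / (1 + 912.01 + 93.325) = 1/1006.3 = 0.0009937
[CO3²⁻] = α₂ × DIC = 0.0009937 × 2.73 = 0.00271 mmol/L = 2.71 μmol/L

[CO3²⁻] = 2.71 μmol/L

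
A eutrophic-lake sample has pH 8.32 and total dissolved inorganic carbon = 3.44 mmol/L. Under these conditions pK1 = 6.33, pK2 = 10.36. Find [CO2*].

[CO2*] = 0.0345 mmol/L

α₀ = 1 / (1 + K1/[H⁺] + K1K2/[H⁺]²) = 1 / (1 + 10^+1.99 + 10^-0.05)
   = 1 / (1 + 97.724 + 0.89125) = 1/99.615 = 0.01004
[CO2*] = α₀ × DIC = 0.01004 × 3.44 = 0.0345 mmol/L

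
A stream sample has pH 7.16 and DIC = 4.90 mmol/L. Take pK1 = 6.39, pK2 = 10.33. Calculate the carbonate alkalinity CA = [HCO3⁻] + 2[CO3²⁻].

CA = 4.19 mmol/L

CA = [HCO3⁻] + 2[CO3²⁻] = (α₁ + 2α₂)·DIC
At pH 7.16: [H⁺]/K1 = 10^-0.77 = 0.16982, K2/[H⁺] = 10^-3.17 = 0.00067608
α₁ = 1/(1 + 0.16982 + 0.00067608) = 1/1.1705 = 0.8543; α₂ = α₁·K2/[H⁺] = 0.0005776
α₁ + 2α₂ = 0.8555
CA = 0.8555 × 4.90 = 4.19 mmol/L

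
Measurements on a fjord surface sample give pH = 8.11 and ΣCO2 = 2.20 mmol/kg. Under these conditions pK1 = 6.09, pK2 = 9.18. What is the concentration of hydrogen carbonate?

[HCO3⁻] = 2.01 mmol/kg

α₁ = 1 / (1 + [H⁺]/K1 + K2/[H⁺]) = 1 / (1 + 10^-2.02 + 10^-1.07)
   = 1 / (1 + 0.0095499 + 0.085114) = 1/1.0947 = 0.9135
[HCO3⁻] = α₁ × DIC = 0.9135 × 2.20 = 2.01 mmol/kg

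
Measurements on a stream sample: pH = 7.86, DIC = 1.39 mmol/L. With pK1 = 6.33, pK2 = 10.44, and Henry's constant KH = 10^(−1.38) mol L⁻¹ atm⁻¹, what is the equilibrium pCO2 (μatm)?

pCO2 = 953 μatm

α₀ = 1 / (1 + K1/[H⁺] + K1K2/[H⁺]²) = 1 / (1 + 10^+1.53 + 10^-1.05)
   = 1 / (1 + 33.884 + 0.089125) = 1/34.974 = 0.02859
[CO2*] = α₀ × DIC = 0.02859 × 1.39 = 0.03974 mmol/L
pCO2 = [CO2*]/KH = 3.974×10^-5 / 4.169×10^-2 = 953 μatm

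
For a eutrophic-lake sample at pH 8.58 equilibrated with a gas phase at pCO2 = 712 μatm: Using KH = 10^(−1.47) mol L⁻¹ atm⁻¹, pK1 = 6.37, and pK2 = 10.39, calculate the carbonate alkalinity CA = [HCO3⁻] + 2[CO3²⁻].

[CO2*] = KH · pCO2 = 10^(−1.47) × 712×10^-6 = 2.413×10^-5 mol/L
α₀ = 1/(1 + K1/[H⁺] + K1K2/[H⁺]²) = 1/(1 + 10^+2.21 + 10^+0.40) = 0.006035
DIC = [CO2*]/α₀ = 2.413×10^-5 / 0.006035 = 3.997 mmol/L
CA = (α₁ + 2α₂)·DIC = (0.9788 + 2×0.01516) × 3.997 = 4.03 mmol/L

CA = 4.03 mmol/L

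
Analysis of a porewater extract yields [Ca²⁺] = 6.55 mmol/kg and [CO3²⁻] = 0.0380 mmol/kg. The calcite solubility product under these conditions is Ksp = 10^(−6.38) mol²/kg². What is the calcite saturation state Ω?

Ω = 0.597

Ksp = 10^(−6.38) = 4.169×10^-7
Ω = [Ca²⁺][CO3²⁻]/Ksp = (6.55×10^-3)(0.0380×10^-3) / 4.169×10^-7 = 0.597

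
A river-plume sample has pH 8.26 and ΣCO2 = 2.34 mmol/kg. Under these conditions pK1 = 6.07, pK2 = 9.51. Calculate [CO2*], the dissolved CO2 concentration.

α₀ = 1 / (1 + K1/[H⁺] + K1K2/[H⁺]²) = 1 / (1 + 10^+2.19 + 10^+0.94)
   = 1 / (1 + 154.88 + 8.7096) = 1/164.59 = 0.006076
[CO2*] = α₀ × DIC = 0.006076 × 2.34 = 0.0142 mmol/kg = 14.2 μmol/kg

[CO2*] = 14.2 μmol/kg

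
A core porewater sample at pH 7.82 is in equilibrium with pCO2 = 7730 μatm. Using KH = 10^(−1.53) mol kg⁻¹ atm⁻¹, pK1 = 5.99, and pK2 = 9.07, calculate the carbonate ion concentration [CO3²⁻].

[CO3²⁻] = 0.867 mmol/kg

[CO2*] = KH · pCO2 = 10^(−1.53) × 7730×10^-6 = 2.281×10^-4 mol/kg
α₀ = 1/(1 + K1/[H⁺] + K1K2/[H⁺]²) = 1/(1 + 10^+1.83 + 10^+0.58) = 0.01381
DIC = [CO2*]/α₀ = 2.281×10^-4 / 0.01381 = 16.52 mmol/kg
[CO3²⁻] = α₂·DIC; α₂ = 0.05250, so [CO3²⁻] = 0.05250 × 16.52 = 0.867 mmol/kg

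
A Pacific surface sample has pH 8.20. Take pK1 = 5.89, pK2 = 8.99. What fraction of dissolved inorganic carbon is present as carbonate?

α₂ = 1 / (1 + [H⁺]/K2 + [H⁺]²/(K1K2)) = 1 / (1 + 10^+0.79 + 10^-1.52)
   = 1 / (1 + 6.1660 + 0.030200) = 1/7.1961 = 0.1390

α₂ = 0.139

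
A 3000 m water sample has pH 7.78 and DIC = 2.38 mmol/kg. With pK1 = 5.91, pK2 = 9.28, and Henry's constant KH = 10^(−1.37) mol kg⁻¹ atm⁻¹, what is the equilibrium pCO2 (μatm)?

α₀ = 1 / (1 + K1/[H⁺] + K1K2/[H⁺]²) = 1 / (1 + 10^+1.87 + 10^+0.37)
   = 1 / (1 + 74.131 + 2.3442) = 1/77.475 = 0.01291
[CO2*] = α₀ × DIC = 0.01291 × 2.38 = 0.03072 mmol/kg
pCO2 = [CO2*]/KH = 3.072×10^-5 / 4.266×10^-2 = 720 μatm

pCO2 = 720 μatm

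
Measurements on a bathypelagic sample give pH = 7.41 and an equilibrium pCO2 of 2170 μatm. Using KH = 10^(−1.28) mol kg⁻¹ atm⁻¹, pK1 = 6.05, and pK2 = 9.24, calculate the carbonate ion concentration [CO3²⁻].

[CO3²⁻] = 0.0386 mmol/kg

[CO2*] = KH · pCO2 = 10^(−1.28) × 2170×10^-6 = 1.139×10^-4 mol/kg
α₀ = 1/(1 + K1/[H⁺] + K1K2/[H⁺]²) = 1/(1 + 10^+1.36 + 10^-0.47) = 0.04124
DIC = [CO2*]/α₀ = 1.139×10^-4 / 0.04124 = 2.761 mmol/kg
[CO3²⁻] = α₂·DIC; α₂ = 0.01397, so [CO3²⁻] = 0.01397 × 2.761 = 0.0386 mmol/kg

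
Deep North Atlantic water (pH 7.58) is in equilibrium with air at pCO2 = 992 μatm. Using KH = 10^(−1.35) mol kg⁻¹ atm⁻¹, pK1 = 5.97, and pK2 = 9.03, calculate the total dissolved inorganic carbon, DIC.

DIC = 1.91 mmol/kg

[CO2*] = KH · pCO2 = 10^(−1.35) × 992×10^-6 = 4.431×10^-5 mol/kg
α₀ = 1/(1 + K1/[H⁺] + K1K2/[H⁺]²) = 1/(1 + 10^+1.61 + 10^+0.16) = 0.02316
DIC = [CO2*]/α₀ = 4.431×10^-5 / 0.02316 = 1.91 mmol/kg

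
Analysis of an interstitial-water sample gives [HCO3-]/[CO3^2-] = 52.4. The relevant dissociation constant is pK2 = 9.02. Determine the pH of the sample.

From K2 = [H⁺][CO3^2-]/[HCO3-]:  pH = pK2 − log₁₀([HCO3-]/[CO3^2-])
log₁₀(52.4) = +1.719
pH = 9.02 − (+1.719) = 7.30

pH = 7.30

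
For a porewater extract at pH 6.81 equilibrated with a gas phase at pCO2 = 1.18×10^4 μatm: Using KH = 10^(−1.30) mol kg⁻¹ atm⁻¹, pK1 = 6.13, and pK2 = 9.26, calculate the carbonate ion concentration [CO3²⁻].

[CO3²⁻] = 10.0 μmol/kg

[CO2*] = KH · pCO2 = 10^(−1.30) × 1.18×10^4×10^-6 = 5.914×10^-4 mol/kg
α₀ = 1/(1 + K1/[H⁺] + K1K2/[H⁺]²) = 1/(1 + 10^+0.68 + 10^-1.77) = 0.1723
DIC = [CO2*]/α₀ = 5.914×10^-4 / 0.1723 = 3.432 mmol/kg
[CO3²⁻] = α₂·DIC; α₂ = 0.002926, so [CO3²⁻] = 0.002926 × 3.432 = 0.0100 mmol/kg = 10.0 μmol/kg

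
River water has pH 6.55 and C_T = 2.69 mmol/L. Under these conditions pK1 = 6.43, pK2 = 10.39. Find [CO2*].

[CO2*] = 1.16 mmol/L

α₀ = 1 / (1 + K1/[H⁺] + K1K2/[H⁺]²) = 1 / (1 + 10^+0.12 + 10^-3.72)
   = 1 / (1 + 1.3183 + 0.00019055) = 1/2.3184 = 0.4313
[CO2*] = α₀ × DIC = 0.4313 × 2.69 = 1.16 mmol/L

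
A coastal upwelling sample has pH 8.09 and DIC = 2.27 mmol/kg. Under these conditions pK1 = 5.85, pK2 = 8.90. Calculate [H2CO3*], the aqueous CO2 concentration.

α₀ = 1 / (1 + K1/[H⁺] + K1K2/[H⁺]²) = 1 / (1 + 10^+2.24 + 10^+1.43)
   = 1 / (1 + 173.78 + 26.915) = 1/201.70 = 0.004958
[CO2*] = α₀ × DIC = 0.004958 × 2.27 = 0.0113 mmol/kg = 11.3 μmol/kg

[CO2*] = 11.3 μmol/kg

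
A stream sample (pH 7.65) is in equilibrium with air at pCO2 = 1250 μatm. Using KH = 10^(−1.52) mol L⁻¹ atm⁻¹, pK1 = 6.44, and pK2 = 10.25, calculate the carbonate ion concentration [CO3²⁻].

[CO3²⁻] = 1.54 μmol/L

[CO2*] = KH · pCO2 = 10^(−1.52) × 1250×10^-6 = 3.775×10^-5 mol/L
α₀ = 1/(1 + K1/[H⁺] + K1K2/[H⁺]²) = 1/(1 + 10^+1.21 + 10^-1.39) = 0.05794
DIC = [CO2*]/α₀ = 3.775×10^-5 / 0.05794 = 0.6515 mmol/L
[CO3²⁻] = α₂·DIC; α₂ = 0.002360, so [CO3²⁻] = 0.002360 × 0.6515 = 0.00154 mmol/L = 1.54 μmol/L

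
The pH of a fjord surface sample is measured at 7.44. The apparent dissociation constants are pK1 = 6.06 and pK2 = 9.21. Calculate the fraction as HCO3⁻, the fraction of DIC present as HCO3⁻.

α₁ = 0.945

α₁ = 1 / (1 + [H⁺]/K1 + K2/[H⁺]) = 1 / (1 + 10^-1.38 + 10^-1.77)
   = 1 / (1 + 0.041687 + 0.016982) = 1/1.0587 = 0.9446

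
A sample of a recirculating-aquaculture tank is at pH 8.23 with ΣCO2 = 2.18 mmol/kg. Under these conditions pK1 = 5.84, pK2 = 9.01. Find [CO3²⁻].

α₂ = 1 / (1 + [H⁺]/K2 + [H⁺]²/(K1K2)) = 1 / (1 + 10^+0.78 + 10^-1.61)
   = 1 / (1 + 6.0256 + 0.024547) = 1/7.0501 = 0.1418
[CO3²⁻] = α₂ × DIC = 0.1418 × 2.18 = 0.309 mmol/kg

[CO3²⁻] = 0.309 mmol/kg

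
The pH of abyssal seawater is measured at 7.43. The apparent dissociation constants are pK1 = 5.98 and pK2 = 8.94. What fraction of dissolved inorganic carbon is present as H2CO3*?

α₀ = 1 / (1 + K1/[H⁺] + K1K2/[H⁺]²) = 1 / (1 + 10^+1.45 + 10^-0.06)
   = 1 / (1 + 28.184 + 0.87096) = 1/30.055 = 0.03327

α₀ = 0.0333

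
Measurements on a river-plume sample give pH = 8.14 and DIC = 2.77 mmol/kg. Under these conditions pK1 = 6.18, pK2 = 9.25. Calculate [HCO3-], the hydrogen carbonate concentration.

α₁ = 1 / (1 + [H⁺]/K1 + K2/[H⁺]) = 1 / (1 + 10^-1.96 + 10^-1.11)
   = 1 / (1 + 0.010965 + 0.077625) = 1/1.0886 = 0.9186
[HCO3⁻] = α₁ × DIC = 0.9186 × 2.77 = 2.54 mmol/kg

[HCO3⁻] = 2.54 mmol/kg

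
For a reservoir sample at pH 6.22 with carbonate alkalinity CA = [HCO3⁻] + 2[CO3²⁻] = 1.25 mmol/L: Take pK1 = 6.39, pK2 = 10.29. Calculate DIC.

CA = [HCO3⁻] + 2[CO3²⁻] = (α₁ + 2α₂)·DIC
At pH 6.22: [H⁺]/K1 = 10^0.17 = 1.4791, K2/[H⁺] = 10^-4.07 = 8.5114×10^-5
α₁ = 1/(1 + 1.4791 + 8.5114×10^-5) = 1/2.4792 = 0.4034; α₂ = α₁·K2/[H⁺] = 3.433×10^-5
α₁ + 2α₂ = 0.4034
DIC = CA / (α₁ + 2α₂) = 1.25 / 0.4034 = 3.10 mmol/L

DIC = 3.10 mmol/L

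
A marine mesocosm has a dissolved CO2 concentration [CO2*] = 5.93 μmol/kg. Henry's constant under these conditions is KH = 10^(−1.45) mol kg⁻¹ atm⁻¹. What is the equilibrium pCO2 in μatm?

pCO2 = 167 μatm

KH = 10^(−1.45) = 3.548×10^-2 mol kg⁻¹ atm⁻¹
pCO2 = [CO2*]/KH = 5.93×10^-6 / 3.548×10^-2 = 1.67×10^-4 atm = 167 μatm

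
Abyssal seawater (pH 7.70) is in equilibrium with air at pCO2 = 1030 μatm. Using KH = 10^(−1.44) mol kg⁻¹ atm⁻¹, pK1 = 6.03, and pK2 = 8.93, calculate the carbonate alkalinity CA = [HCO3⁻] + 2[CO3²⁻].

CA = 1.96 mmol/kg

[CO2*] = KH · pCO2 = 10^(−1.44) × 1030×10^-6 = 3.740×10^-5 mol/kg
α₀ = 1/(1 + K1/[H⁺] + K1K2/[H⁺]²) = 1/(1 + 10^+1.67 + 10^+0.44) = 0.01979
DIC = [CO2*]/α₀ = 3.740×10^-5 / 0.01979 = 1.890 mmol/kg
CA = (α₁ + 2α₂)·DIC = (0.9257 + 2×0.05451) × 1.890 = 1.96 mmol/kg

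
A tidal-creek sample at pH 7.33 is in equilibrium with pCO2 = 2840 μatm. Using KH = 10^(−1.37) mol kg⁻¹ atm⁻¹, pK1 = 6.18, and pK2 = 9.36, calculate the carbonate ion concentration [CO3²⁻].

[CO2*] = KH · pCO2 = 10^(−1.37) × 2840×10^-6 = 1.211×10^-4 mol/kg
α₀ = 1/(1 + K1/[H⁺] + K1K2/[H⁺]²) = 1/(1 + 10^+1.15 + 10^-0.88) = 0.06554
DIC = [CO2*]/α₀ = 1.211×10^-4 / 0.06554 = 1.848 mmol/kg
[CO3²⁻] = α₂·DIC; α₂ = 0.008640, so [CO3²⁻] = 0.008640 × 1.848 = 0.0160 mmol/kg = 16.0 μmol/kg

[CO3²⁻] = 16.0 μmol/kg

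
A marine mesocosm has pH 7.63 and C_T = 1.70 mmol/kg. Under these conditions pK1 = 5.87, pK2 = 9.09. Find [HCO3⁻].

[HCO3⁻] = 1.62 mmol/kg

α₁ = 1 / (1 + [H⁺]/K1 + K2/[H⁺]) = 1 / (1 + 10^-1.76 + 10^-1.46)
   = 1 / (1 + 0.017378 + 0.034674) = 1/1.0521 = 0.9505
[HCO3⁻] = α₁ × DIC = 0.9505 × 1.70 = 1.62 mmol/kg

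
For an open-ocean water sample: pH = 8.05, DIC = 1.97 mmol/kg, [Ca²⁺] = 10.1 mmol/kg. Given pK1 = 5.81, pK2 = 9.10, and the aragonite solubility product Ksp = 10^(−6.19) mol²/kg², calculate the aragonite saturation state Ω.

α₂ = 1 / (1 + [H⁺]/K2 + [H⁺]²/(K1K2)) = 1 / (1 + 10^+1.05 + 10^-1.19)
   = 1 / (1 + 11.220 + 0.064565) = 1/12.285 = 0.08140
[CO3²⁻] = α₂ × DIC = 0.08140 × 1.97 = 0.1604 mmol/kg
Ksp = 10^(−6.19) = 6.457×10^-7
Ω = [Ca²⁺][CO3²⁻]/Ksp = (10.1×10^-3)(1.604×10^-4) / 6.457×10^-7 = 2.51

Ω = 2.51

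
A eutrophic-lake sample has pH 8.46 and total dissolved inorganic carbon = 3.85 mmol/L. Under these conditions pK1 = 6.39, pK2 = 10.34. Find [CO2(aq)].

[CO2*] = 0.0321 mmol/L

α₀ = 1 / (1 + K1/[H⁺] + K1K2/[H⁺]²) = 1 / (1 + 10^+2.07 + 10^+0.19)
   = 1 / (1 + 117.49 + 1.5488) = 1/120.04 = 0.008331
[CO2*] = α₀ × DIC = 0.008331 × 3.85 = 0.0321 mmol/L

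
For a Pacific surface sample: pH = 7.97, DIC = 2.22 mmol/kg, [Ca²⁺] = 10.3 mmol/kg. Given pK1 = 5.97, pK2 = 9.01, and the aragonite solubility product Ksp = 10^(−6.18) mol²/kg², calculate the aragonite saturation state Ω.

Ω = 2.87

α₂ = 1 / (1 + [H⁺]/K2 + [H⁺]²/(K1K2)) = 1 / (1 + 10^+1.04 + 10^-0.96)
   = 1 / (1 + 10.965 + 0.10965) = 1/12.074 = 0.08282
[CO3²⁻] = α₂ × DIC = 0.08282 × 2.22 = 0.1839 mmol/kg
Ksp = 10^(−6.18) = 6.607×10^-7
Ω = [Ca²⁺][CO3²⁻]/Ksp = (10.3×10^-3)(1.839×10^-4) / 6.607×10^-7 = 2.87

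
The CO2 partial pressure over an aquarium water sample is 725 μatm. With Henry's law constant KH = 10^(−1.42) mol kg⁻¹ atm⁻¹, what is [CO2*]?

[CO2*] = 27.6 μmol/kg

KH = 10^(−1.42) = 3.802×10^-2 mol kg⁻¹ atm⁻¹
[CO2*] = KH · pCO2 = 3.802×10^-2 × 725×10^-6 atm = 2.76×10^-5 mol/kg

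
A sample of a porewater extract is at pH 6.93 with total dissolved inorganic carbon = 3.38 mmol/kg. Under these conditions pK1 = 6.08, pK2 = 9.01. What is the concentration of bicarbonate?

[HCO3⁻] = 2.94 mmol/kg

α₁ = 1 / (1 + [H⁺]/K1 + K2/[H⁺]) = 1 / (1 + 10^-0.85 + 10^-2.08)
   = 1 / (1 + 0.14125 + 0.0083176) = 1/1.1496 = 0.8699
[HCO3⁻] = α₁ × DIC = 0.8699 × 3.38 = 2.94 mmol/kg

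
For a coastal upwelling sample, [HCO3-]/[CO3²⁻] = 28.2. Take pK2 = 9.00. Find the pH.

From K2 = [H⁺][CO3²⁻]/[HCO3-]:  pH = pK2 − log₁₀([HCO3-]/[CO3²⁻])
log₁₀(28.2) = +1.450
pH = 9.00 − (+1.450) = 7.55

pH = 7.55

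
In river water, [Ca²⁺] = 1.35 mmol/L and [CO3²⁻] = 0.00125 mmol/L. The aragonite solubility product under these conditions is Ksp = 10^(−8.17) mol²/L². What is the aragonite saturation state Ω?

Ksp = 10^(−8.17) = 6.761×10^-9
Ω = [Ca²⁺][CO3²⁻]/Ksp = (1.35×10^-3)(0.00125×10^-3) / 6.761×10^-9 = 0.250

Ω = 0.250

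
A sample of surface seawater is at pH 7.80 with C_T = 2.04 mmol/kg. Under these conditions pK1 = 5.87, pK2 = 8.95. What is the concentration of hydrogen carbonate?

α₁ = 1 / (1 + [H⁺]/K1 + K2/[H⁺]) = 1 / (1 + 10^-1.93 + 10^-1.15)
   = 1 / (1 + 0.011749 + 0.070795) = 1/1.0825 = 0.9238
[HCO3⁻] = α₁ × DIC = 0.9238 × 2.04 = 1.88 mmol/kg

[HCO3⁻] = 1.88 mmol/kg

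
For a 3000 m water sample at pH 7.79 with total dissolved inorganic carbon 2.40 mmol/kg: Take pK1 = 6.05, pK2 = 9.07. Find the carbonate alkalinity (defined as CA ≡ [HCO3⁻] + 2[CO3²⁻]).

CA = 2.48 mmol/kg

CA = [HCO3⁻] + 2[CO3²⁻] = (α₁ + 2α₂)·DIC
At pH 7.79: [H⁺]/K1 = 10^-1.74 = 0.018197, K2/[H⁺] = 10^-1.28 = 0.052481
α₁ = 1/(1 + 0.018197 + 0.052481) = 1/1.0707 = 0.9340; α₂ = α₁·K2/[H⁺] = 0.04902
α₁ + 2α₂ = 1.0320
CA = 1.0320 × 2.40 = 2.48 mmol/kg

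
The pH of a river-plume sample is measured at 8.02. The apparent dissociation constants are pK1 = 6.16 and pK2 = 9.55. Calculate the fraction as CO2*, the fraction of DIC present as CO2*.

α₀ = 0.0132

α₀ = 1 / (1 + K1/[H⁺] + K1K2/[H⁺]²) = 1 / (1 + 10^+1.86 + 10^+0.33)
   = 1 / (1 + 72.444 + 2.1380) = 1/75.582 = 0.01323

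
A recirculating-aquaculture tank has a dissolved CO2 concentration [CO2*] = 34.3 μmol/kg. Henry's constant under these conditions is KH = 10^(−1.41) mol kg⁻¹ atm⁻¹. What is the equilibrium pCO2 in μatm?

pCO2 = 882 μatm

KH = 10^(−1.41) = 3.890×10^-2 mol kg⁻¹ atm⁻¹
pCO2 = [CO2*]/KH = 34.3×10^-6 / 3.890×10^-2 = 8.82×10^-4 atm = 882 μatm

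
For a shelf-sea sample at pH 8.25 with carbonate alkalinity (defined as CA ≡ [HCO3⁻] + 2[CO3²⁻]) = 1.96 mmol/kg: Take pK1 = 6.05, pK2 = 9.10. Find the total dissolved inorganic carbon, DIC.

CA = [HCO3⁻] + 2[CO3²⁻] = (α₁ + 2α₂)·DIC
At pH 8.25: [H⁺]/K1 = 10^-2.20 = 0.0063096, K2/[H⁺] = 10^-0.85 = 0.14125
α₁ = 1/(1 + 0.0063096 + 0.14125) = 1/1.1476 = 0.8714; α₂ = α₁·K2/[H⁺] = 0.1231
α₁ + 2α₂ = 1.1176
DIC = CA / (α₁ + 2α₂) = 1.96 / 1.1176 = 1.75 mmol/kg

DIC = 1.75 mmol/kg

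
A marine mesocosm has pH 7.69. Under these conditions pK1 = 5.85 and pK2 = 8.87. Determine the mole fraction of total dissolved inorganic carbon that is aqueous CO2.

α₀ = 0.0134

α₀ = 1 / (1 + K1/[H⁺] + K1K2/[H⁺]²) = 1 / (1 + 10^+1.84 + 10^+0.66)
   = 1 / (1 + 69.183 + 4.5709) = 1/74.754 = 0.01338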